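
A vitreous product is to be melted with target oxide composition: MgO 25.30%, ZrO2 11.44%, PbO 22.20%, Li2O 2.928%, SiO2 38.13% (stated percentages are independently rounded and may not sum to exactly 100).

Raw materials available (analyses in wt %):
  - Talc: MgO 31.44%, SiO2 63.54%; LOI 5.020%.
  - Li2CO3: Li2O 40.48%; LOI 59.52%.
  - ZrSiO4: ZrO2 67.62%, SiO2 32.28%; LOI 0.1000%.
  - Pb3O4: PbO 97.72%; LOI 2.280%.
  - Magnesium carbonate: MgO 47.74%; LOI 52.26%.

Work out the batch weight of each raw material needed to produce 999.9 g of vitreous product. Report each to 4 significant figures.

Rounding to 4 significant digits applies to each working value as printed; all arithmetic carries full float precision at all times — every reported result sees exactly one rounding. Derived quantities (the five compositions, glass mass, the yield, LOI, totals) are rebuilt using the weight values for 999.9 g of glass at exact precision, as they appear in problem or answer.
Target oxide masses per 999.9 g vitreous product:
  MgO: 25.30% × 999.9 = 253.0 g
  ZrO2: 11.44% × 999.9 = 114.4 g
  PbO: 22.20% × 999.9 = 222.0 g
  Li2O: 2.928% × 999.9 = 29.28 g
  SiO2: 38.13% × 999.9 = 381.3 g
Verifying the oxide balance using the reported weights, per the basis as stated (oxide sums agree with the targets up to rounding of the answer):
  MgO: 514.1·0.3144 + 191.3·0.4774 = 253.0 g (target 253.0 g)
  ZrO2: 169.2·0.6762 = 114.4 g (target 114.4 g)
  PbO: 227.2·0.9772 = 222.0 g (target 222.0 g)
  Li2O: 72.32·0.4048 = 29.28 g (target 29.28 g)
  SiO2: 514.1·0.6354 + 169.2·0.3228 = 381.3 g (target 381.3 g)
Glass-mass closure: total charge less LOI = 999.9 g (the targets, summed, come to 999.9 g; the stated basis being 999.9 g — gaps are rounding artifacts).
Whole-batch sum: Σ batch = 1174 g; loss to ignition Σ batch·LOI = 174.2 g; as yield: glass ÷ batch → 85.17%.

Batch per 999.9 g vitreous product:
  Talc: 514.1 g
  Li2CO3: 72.32 g
  ZrSiO4: 169.2 g
  Pb3O4: 227.2 g
  Magnesium carbonate: 191.3 g
Total batch = 1174 g; LOI loss = 174.2 g; yield = 85.17%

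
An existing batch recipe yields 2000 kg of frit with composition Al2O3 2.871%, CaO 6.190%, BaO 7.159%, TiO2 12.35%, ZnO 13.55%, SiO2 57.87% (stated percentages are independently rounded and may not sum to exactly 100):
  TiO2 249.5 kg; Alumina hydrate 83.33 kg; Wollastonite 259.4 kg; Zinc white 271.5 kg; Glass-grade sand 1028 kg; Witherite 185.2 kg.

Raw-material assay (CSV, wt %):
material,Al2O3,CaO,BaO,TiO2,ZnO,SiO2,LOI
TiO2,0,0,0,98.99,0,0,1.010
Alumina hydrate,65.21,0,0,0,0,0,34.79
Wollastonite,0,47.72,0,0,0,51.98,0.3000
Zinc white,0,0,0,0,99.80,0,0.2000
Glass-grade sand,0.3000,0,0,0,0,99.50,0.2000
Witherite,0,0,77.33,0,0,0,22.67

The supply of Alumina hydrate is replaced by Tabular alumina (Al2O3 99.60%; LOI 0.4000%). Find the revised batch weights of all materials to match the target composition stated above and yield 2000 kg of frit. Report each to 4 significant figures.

Revised batch per 2000 kg frit:
  TiO2: 249.5 kg
  Tabular alumina: 54.56 kg
  Wollastonite: 259.4 kg
  Zinc white: 271.5 kg
  Glass-grade sand: 1028 kg
  Witherite: 185.2 kg
Total batch = 2048 kg; LOI loss = 48.10 kg

Mid-chain values are shown (rounded to four significant digits) in the working; all arithmetic keeps full precision from first step to last. Each reported result undergoes a single rounding — the derived quantities (totals, six oxide percentages, glass mass, yield, ignition loss) are carried starting from the weights for 2000 kg of glass at full float precision, as they appear in the problem or answer text.
Target masses of each oxide per 2000 kg frit:
  Al2O3: 2.871% × 2000 = 57.42 kg
  CaO: 6.190% × 2000 = 123.8 kg
  BaO: 7.159% × 2000 = 143.2 kg
  TiO2: 12.35% × 2000 = 247.0 kg
  ZnO: 13.55% × 2000 = 271.0 kg
  SiO2: 57.87% × 2000 = 1157 kg
Oxide-by-oxide audit with the batch weights as given, under the basis named above (delivered sums recover each target once rounding is allowed for):
  Al2O3: 54.56·0.9960 + 1028·0.003000 = 57.43 kg (target 57.42 kg)
  CaO: 259.4·0.4772 = 123.8 kg (target 123.8 kg)
  BaO: 185.2·0.7733 = 143.2 kg (target 143.2 kg)
  TiO2: 249.5·0.9899 = 247.0 kg (target 247.0 kg)
  ZnO: 271.5·0.9980 = 271.0 kg (target 271.0 kg)
  SiO2: 259.4·0.5198 + 1028·0.9950 = 1158 kg (target 1157 kg)
Mass balance on the glass: net batch after ignition = 2000 kg (targets for the oxides total 2000 kg; the stated basis being 2000 kg — gaps are rounding artifacts).
Batch grand total — Σ batch = 2048 kg; LOI loss = Σ batch·LOI = 48.10 kg; yield: glass divided by total = 97.65%.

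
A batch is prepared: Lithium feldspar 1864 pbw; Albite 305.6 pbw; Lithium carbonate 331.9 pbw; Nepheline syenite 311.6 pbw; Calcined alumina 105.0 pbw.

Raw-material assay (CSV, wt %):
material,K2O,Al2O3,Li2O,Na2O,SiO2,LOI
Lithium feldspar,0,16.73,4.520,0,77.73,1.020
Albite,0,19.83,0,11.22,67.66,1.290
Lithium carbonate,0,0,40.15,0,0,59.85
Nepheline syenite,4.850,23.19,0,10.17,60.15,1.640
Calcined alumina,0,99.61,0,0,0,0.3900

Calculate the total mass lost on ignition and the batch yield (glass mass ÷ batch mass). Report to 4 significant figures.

LOI loss = 227.1 pbw; glass = 2691 pbw; yield = 92.22%

Mid-chain values are displayed rounded to 4 significant digits between the steps. Every computation keeps full precision at every stage; every reported value sees exactly one rounding; the derived quantities are carried from the batch weights at 2691 pbw of glass in full float precision (totals, ignition loss, glass mass, yield, five oxide percentages), as written in the question or the answer.
Loss on ignition, line by line:
  Lithium feldspar: 1864 × 0.01020 = 19.01 pbw
  Albite: 305.6 × 0.01290 = 3.942 pbw
  Lithium carbonate: 331.9 × 0.5985 = 198.6 pbw
  Nepheline syenite: 311.6 × 0.01640 = 5.110 pbw
  Calcined alumina: 105.0 × 0.003900 = 0.4095 pbw
Total LOI = 227.1 pbw
Glass = batch − LOI = 2918 − 227.1 = 2691 pbw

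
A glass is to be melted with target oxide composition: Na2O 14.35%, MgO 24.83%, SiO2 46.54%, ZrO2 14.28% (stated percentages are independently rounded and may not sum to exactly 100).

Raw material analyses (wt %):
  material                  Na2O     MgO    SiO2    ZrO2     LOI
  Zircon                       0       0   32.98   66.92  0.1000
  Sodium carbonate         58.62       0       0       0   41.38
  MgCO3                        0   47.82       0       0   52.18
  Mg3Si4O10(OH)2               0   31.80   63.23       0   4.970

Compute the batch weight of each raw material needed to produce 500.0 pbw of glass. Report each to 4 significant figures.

Each numeric step keeps full float precision throughout; working values are printed (rounded to 4 significant figures) at each printed step — each reported value sees exactly one rounding; derived quantities (the yield, LOI, the four compositions, glass mass, the totals) are computed at full precision starting from the weights at 500.0 pbw of glass, as quoted within the problem or answer text.
Target masses of each oxide per 500.0 pbw glass:
  Na2O: 14.35% × 500.0 = 71.75 pbw
  MgO: 24.83% × 500.0 = 124.2 pbw
  SiO2: 46.54% × 500.0 = 232.7 pbw
  ZrO2: 14.28% × 500.0 = 71.40 pbw
Balance tally, oxide-wise, using the reported weights, on the stated basis (summed amounts equal target values inside rounding margins):
  Na2O: 122.4·0.5862 = 71.75 pbw (target 71.75 pbw)
  MgO: 51.89·0.4782 + 312.4·0.3180 = 124.2 pbw (target 124.2 pbw)
  SiO2: 106.7·0.3298 + 312.4·0.6323 = 232.7 pbw (target 232.7 pbw)
  ZrO2: 106.7·0.6692 = 71.40 pbw (target 71.40 pbw)
Glass-mass closure: net batch after ignition = 500.0 pbw (summing oxide targets gives 500.0 pbw; the stated basis being 500.0 pbw — any gap is answer rounding).
Batch grand total — Σ batch = 593.4 pbw; LOI removed, Σ of batch·LOI: 93.36 pbw; as yield: glass ÷ batch → 84.27%.

Batch per 500.0 pbw glass:
  Zircon: 106.7 pbw
  Sodium carbonate: 122.4 pbw
  MgCO3: 51.89 pbw
  Mg3Si4O10(OH)2: 312.4 pbw
Total batch = 593.4 pbw; LOI loss = 93.36 pbw; yield = 84.27%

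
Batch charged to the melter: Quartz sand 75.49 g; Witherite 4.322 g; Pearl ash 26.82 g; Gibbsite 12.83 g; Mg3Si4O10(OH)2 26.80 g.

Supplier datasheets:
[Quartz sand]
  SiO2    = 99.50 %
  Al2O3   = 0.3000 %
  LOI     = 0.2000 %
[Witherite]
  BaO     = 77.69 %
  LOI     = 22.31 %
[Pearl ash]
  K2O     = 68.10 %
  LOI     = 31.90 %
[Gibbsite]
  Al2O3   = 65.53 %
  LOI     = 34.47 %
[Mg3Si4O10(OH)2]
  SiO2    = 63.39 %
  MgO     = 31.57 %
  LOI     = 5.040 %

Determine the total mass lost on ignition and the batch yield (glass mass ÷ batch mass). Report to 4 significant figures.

Intermediates are printed, rounded to four significant digits, between the steps; the working math holds full precision in every operation. Every reported result is rounded only once; the derived quantities, which include the totals, ignition loss, the yield, net glass mass, five oxide percentages, are computed at exact precision, as written in problem or answer, from the weighed amounts on 130.8 g of glass.
Loss on ignition, line by line:
  Quartz sand: 75.49 × 0.002000 = 0.1510 g
  Witherite: 4.322 × 0.2231 = 0.9642 g
  Pearl ash: 26.82 × 0.3190 = 8.556 g
  Gibbsite: 12.83 × 0.3447 = 4.423 g
  Mg3Si4O10(OH)2: 26.80 × 0.05040 = 1.351 g
Total LOI = 15.44 g
Glass = batch − LOI = 146.3 − 15.44 = 130.8 g

LOI loss = 15.44 g; glass = 130.8 g; yield = 89.44%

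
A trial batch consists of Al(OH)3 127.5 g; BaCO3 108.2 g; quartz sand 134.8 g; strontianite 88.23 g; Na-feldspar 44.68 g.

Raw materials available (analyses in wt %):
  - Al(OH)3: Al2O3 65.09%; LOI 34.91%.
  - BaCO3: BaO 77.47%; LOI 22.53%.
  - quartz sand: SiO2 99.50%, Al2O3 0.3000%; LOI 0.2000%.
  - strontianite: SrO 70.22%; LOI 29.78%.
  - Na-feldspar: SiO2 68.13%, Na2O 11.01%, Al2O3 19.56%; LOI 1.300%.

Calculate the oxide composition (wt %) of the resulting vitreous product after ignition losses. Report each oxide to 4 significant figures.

Glass mass = 407.4 g (batch 503.4 − LOI 96.01).
Composition: BaO 20.58%, SiO2 40.39%, Na2O 1.207%, SrO 15.21%, Al2O3 22.62%

All internal work runs at exact precision at all times; intermediates are displayed rounded to 4 significant digits alongside each step. A single rounding finalizes every reported figure; derived quantities (the totals, the yield, the five compositions, LOI, net glass mass) are carried from the weighed amounts at 407.4 g of glass in exact precision, as they appear in the question or the answer.
Delivered oxide masses:
  BaO: 108.2·0.7747 = 83.82 g
  SiO2: 134.8·0.9950 + 44.68·0.6813 = 164.6 g
  Na2O: 44.68·0.1101 = 4.919 g
  SrO: 88.23·0.7022 = 61.96 g
  Al2O3: 127.5·0.6509 + 134.8·0.003000 + 44.68·0.1956 = 92.13 g
LOI: 127.5·0.3491 + 108.2·0.2253 + 134.8·0.002000 + 88.23·0.2978 + 44.68·0.01300 = 96.01 g
Glass = total batch minus LOI = 503.4 − 96.01 = 407.4 g (equal to the oxide-mass sum)
wt % = oxide mass / glass mass × 100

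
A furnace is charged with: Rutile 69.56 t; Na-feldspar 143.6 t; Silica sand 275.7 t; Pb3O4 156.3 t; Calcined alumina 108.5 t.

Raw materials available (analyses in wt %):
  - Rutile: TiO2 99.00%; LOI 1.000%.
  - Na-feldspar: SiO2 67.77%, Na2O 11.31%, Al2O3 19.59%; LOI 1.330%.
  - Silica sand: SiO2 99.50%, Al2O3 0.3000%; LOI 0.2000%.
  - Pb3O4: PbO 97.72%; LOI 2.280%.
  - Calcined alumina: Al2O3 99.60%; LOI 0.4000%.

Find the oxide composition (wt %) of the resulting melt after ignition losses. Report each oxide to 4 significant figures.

Working values are printed rounded off to 4 significant figures in the working. Each numeric step carries full float precision from first step to last — a single rounding yields each reported result — all derived quantities, including yield, net glass mass, ignition loss, the five compositions, the totals, are carried starting from the weights for 746.5 t of glass in full float precision, exactly as printed in question or answer.
Per-oxide mass from batch:
  TiO2: 69.56·0.9900 = 68.86 t
  SiO2: 143.6·0.6777 + 275.7·0.9950 = 371.6 t
  PbO: 156.3·0.9772 = 152.7 t
  Na2O: 143.6·0.1131 = 16.24 t
  Al2O3: 143.6·0.1959 + 275.7·0.003000 + 108.5·0.9960 = 137.0 t
LOI: 69.56·0.01000 + 143.6·0.01330 + 275.7·0.002000 + 156.3·0.02280 + 108.5·0.004000 = 7.155 t
Net of LOI, the glass mass = 753.7 − 7.155 = 746.5 t (matching Σ of the oxides)
each oxide over glass, ×100, is wt %

Glass mass = 746.5 t (batch 753.7 − LOI 7.155).
Composition: TiO2 9.225%, SiO2 49.78%, PbO 20.46%, Na2O 2.176%, Al2O3 18.36%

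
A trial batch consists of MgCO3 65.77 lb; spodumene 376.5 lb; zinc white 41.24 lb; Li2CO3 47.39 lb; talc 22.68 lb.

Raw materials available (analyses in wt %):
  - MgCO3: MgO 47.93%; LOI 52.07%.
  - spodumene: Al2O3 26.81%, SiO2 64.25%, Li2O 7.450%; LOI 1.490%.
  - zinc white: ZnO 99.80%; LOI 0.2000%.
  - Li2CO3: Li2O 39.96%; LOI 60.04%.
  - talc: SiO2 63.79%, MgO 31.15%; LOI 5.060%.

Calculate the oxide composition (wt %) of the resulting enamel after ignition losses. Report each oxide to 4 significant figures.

Glass mass = 484.0 lb (batch 553.6 − LOI 69.54).
Composition: Al2O3 20.85%, ZnO 8.503%, SiO2 52.96%, Li2O 9.707%, MgO 7.972%

Every computation holds exact precision through the solve; values along the way appear rounded to 4 significant digits; each reported value is rounded once only; all derived quantities are recomputed in exact precision (the five compositions, the yield, ignition loss, net glass mass, totals) from the weighed amounts per 484.0 lb of glass, as set out in the question or the answer.
Delivered oxide masses:
  Al2O3: 376.5·0.2681 = 100.9 lb
  ZnO: 41.24·0.9980 = 41.16 lb
  SiO2: 376.5·0.6425 + 22.68·0.6379 = 256.4 lb
  Li2O: 376.5·0.07450 + 47.39·0.3996 = 46.99 lb
  MgO: 65.77·0.4793 + 22.68·0.3115 = 38.59 lb
LOI: 65.77·0.5207 + 376.5·0.01490 + 41.24·0.002000 + 47.39·0.6004 + 22.68·0.05060 = 69.54 lb
Net of LOI, the glass mass = 553.6 − 69.54 = 484.0 lb (matching Σ of the oxides)
wt % = 100 × oxide mass / glass mass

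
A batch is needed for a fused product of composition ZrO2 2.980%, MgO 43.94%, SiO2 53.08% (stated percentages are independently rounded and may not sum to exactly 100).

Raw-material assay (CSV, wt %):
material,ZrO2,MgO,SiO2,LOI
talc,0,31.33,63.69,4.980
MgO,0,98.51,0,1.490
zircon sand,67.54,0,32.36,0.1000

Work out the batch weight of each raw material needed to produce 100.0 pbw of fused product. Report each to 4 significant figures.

In-progress results appear, with 4-significant-figure rounding, when written out — all internal work keeps full float precision at each step — a single rounding completes each reported number — all derived quantities, which include ignition loss, three oxide percentages, the totals, net glass mass, the yield, are computed at exact precision, as they appear in the question or the answer, from the batch weights at 100.0 pbw of glass.
Oxide mass targets, per 100.0 pbw fused product:
  ZrO2: 2.980% × 100.0 = 2.980 pbw
  MgO: 43.94% × 100.0 = 43.94 pbw
  SiO2: 53.08% × 100.0 = 53.08 pbw
Verifying the oxide balance on the weights just shown, per the basis as stated (oxide sums agree with the targets once rounding is allowed for):
  ZrO2: 4.412·0.6754 = 2.980 pbw (target 2.980 pbw)
  MgO: 81.10·0.3133 + 18.81·0.9851 = 43.94 pbw (target 43.94 pbw)
  SiO2: 81.10·0.6369 + 4.412·0.3236 = 53.08 pbw (target 53.08 pbw)
Glass-mass sanity pass: the batch minus its LOI: 100.0 pbw (oxide target masses add up to 100.0 pbw; the stated basis being 100.0 pbw — gaps are rounding artifacts).
Summing the batch: Σ batch = 104.3 pbw; LOI removed, Σ of batch·LOI: 4.323 pbw; glass ÷ batch gives a yield of 95.86%.

Batch per 100.0 pbw fused product:
  talc: 81.10 pbw
  MgO: 18.81 pbw
  zircon sand: 4.412 pbw
Total batch = 104.3 pbw; LOI loss = 4.323 pbw; yield = 95.86%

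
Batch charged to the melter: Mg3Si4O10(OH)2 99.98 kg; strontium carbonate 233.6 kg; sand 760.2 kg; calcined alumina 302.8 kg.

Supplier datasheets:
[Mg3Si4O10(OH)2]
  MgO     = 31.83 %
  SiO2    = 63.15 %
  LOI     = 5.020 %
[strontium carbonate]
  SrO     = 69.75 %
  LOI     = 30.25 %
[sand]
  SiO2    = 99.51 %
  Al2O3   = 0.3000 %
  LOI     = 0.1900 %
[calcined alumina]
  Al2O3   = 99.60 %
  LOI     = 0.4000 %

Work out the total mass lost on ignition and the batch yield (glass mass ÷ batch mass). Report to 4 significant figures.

The intermediate values are shown rounded to 4 significant figures between the steps — all arithmetic keeps full float precision at all times — every reported result is rounded exactly once. Derived quantities (ignition loss, the totals, yield, four oxide percentages, net glass mass) are computed in full float precision using the weight values at 1318 kg of glass, as written in the problem or the answer.
Each material's LOI contribution:
  Mg3Si4O10(OH)2: 99.98 × 0.05020 = 5.019 kg
  strontium carbonate: 233.6 × 0.3025 = 70.66 kg
  sand: 760.2 × 0.001900 = 1.444 kg
  calcined alumina: 302.8 × 0.004000 = 1.211 kg
Total LOI = 78.34 kg
Glass = batch − LOI = 1397 − 78.34 = 1318 kg

LOI loss = 78.34 kg; glass = 1318 kg; yield = 94.39%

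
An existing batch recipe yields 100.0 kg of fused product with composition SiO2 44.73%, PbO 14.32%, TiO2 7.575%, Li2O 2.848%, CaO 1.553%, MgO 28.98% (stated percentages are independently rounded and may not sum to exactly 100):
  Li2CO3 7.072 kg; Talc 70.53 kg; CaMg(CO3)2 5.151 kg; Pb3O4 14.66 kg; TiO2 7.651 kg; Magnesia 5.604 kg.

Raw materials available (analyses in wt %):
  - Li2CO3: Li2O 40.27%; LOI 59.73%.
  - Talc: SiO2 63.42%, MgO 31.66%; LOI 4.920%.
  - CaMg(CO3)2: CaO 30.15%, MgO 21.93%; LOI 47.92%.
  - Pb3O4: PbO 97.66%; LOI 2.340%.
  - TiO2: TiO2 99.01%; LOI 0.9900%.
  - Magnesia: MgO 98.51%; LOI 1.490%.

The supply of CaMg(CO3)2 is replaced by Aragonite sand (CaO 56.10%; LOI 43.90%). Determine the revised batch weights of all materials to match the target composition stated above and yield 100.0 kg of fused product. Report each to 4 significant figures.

The intermediate values are shown rounded off to 4 significant figures at each printed step; all internal work holds full precision from first step to last. Exactly one rounding goes into each reported number; all derived quantities, including six oxide percentages, glass mass, LOI, the totals, yield, are recomputed from the batch weights for 100.0 kg of glass at full float precision exactly as shown in problem or answer.
Oxide-by-oxide targets in 100.0 kg fused product:
  SiO2: 44.73% × 100.0 = 44.73 kg
  PbO: 14.32% × 100.0 = 14.32 kg
  TiO2: 7.575% × 100.0 = 7.575 kg
  Li2O: 2.848% × 100.0 = 2.848 kg
  CaO: 1.553% × 100.0 = 1.553 kg
  MgO: 28.98% × 100.0 = 28.98 kg
Per-oxide balance check working from each reported weight, on the stated basis (oxide sums agree with the targets up to rounding of the answer):
  SiO2: 70.53·0.6342 = 44.73 kg (target 44.73 kg)
  PbO: 14.66·0.9766 = 14.32 kg (target 14.32 kg)
  TiO2: 7.651·0.9901 = 7.575 kg (target 7.575 kg)
  Li2O: 7.072·0.4027 = 2.848 kg (target 2.848 kg)
  CaO: 2.768·0.5610 = 1.553 kg (target 1.553 kg)
  MgO: 70.53·0.3166 + 6.751·0.9851 = 28.98 kg (target 28.98 kg)
Glass-mass bookkeeping: batch total minus LOI = 100.0 kg (per-oxide target masses sum to 100.0 kg; against the stated basis, 100.0 kg — a pure rounding effect).
Summing the batch: Σ batch = 109.4 kg; ignition loss, Σ(batch × LOI) = 9.429 kg; glass ÷ batch gives a yield of 91.38%.

Revised batch per 100.0 kg fused product:
  Li2CO3: 7.072 kg
  Talc: 70.53 kg
  Aragonite sand: 2.768 kg
  Pb3O4: 14.66 kg
  TiO2: 7.651 kg
  Magnesia: 6.751 kg
Total batch = 109.4 kg; LOI loss = 9.429 kg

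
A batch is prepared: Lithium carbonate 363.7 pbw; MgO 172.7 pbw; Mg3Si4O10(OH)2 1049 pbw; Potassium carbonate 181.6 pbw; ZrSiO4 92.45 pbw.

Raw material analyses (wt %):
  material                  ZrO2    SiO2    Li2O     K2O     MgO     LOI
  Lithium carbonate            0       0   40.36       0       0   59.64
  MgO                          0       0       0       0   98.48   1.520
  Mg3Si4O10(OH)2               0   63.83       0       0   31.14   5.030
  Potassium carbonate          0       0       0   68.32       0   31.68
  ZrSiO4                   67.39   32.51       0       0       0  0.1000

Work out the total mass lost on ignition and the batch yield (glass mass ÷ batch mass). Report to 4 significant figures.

LOI loss = 329.9 pbw; glass = 1530 pbw; yield = 82.26%

Each numeric step keeps full precision at all times; rounding to four significant figures governs every working value as printed; every reported result sees exactly one rounding. The derived quantities (ignition loss, the totals, net glass mass, the yield, the five compositions) are rebuilt in exact precision from the batch weights for 1530 pbw of glass, as set out in the question or the answer.
Material-by-material LOI:
  Lithium carbonate: 363.7 × 0.5964 = 216.9 pbw
  MgO: 172.7 × 0.01520 = 2.625 pbw
  Mg3Si4O10(OH)2: 1049 × 0.05030 = 52.76 pbw
  Potassium carbonate: 181.6 × 0.3168 = 57.53 pbw
  ZrSiO4: 92.45 × 0.001000 = 0.09245 pbw
Total LOI = 329.9 pbw
Glass = batch − LOI = 1859 − 329.9 = 1530 pbw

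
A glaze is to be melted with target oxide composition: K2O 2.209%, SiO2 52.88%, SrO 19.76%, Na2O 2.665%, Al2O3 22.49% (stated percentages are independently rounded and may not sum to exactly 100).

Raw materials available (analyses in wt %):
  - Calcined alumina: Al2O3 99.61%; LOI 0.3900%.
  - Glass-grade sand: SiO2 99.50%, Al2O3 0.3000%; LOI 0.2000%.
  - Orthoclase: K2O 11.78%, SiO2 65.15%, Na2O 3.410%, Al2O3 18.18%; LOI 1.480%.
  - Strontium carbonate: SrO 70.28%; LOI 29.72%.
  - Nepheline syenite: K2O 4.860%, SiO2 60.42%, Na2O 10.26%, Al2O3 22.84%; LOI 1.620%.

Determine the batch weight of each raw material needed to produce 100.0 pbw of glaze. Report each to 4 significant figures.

Values along the way are displayed (rounded to 4 significant digits) alongside each step; each numeric step keeps exact precision through the solve; every reported number takes just one rounding. The derived quantities are computed from the weighed amounts at 100.0 pbw of glass in full float precision (ignition loss, glass mass, the five compositions, the yield, totals), precisely as stated by the problem or answer text.
Target oxide masses per 100.0 pbw glaze:
  K2O: 2.209% × 100.0 = 2.209 pbw
  SiO2: 52.88% × 100.0 = 52.88 pbw
  SrO: 19.76% × 100.0 = 19.76 pbw
  Na2O: 2.665% × 100.0 = 2.665 pbw
  Al2O3: 22.49% × 100.0 = 22.49 pbw
Sums-versus-targets review from the weights as reported, on the stated basis (sum by sum, the targets are met net of answer rounding effects):
  K2O: 9.313·0.1178 + 22.88·0.04860 = 2.209 pbw (target 2.209 pbw)
  SiO2: 33.15·0.9950 + 9.313·0.6515 + 22.88·0.6042 = 52.88 pbw (target 52.88 pbw)
  SrO: 28.12·0.7028 = 19.76 pbw (target 19.76 pbw)
  Na2O: 9.313·0.03410 + 22.88·0.1026 = 2.665 pbw (target 2.665 pbw)
  Al2O3: 15.53·0.9961 + 33.15·0.003000 + 9.313·0.1818 + 22.88·0.2284 = 22.49 pbw (target 22.49 pbw)
Consistency of the glass mass: total batch − LOI = 100.0 pbw (targets for the oxides total 100.0 pbw; with the basis standing at 100.0 pbw — rounding explains the deltas).
Whole-batch sum: Σ batch = 109.0 pbw; loss to ignition Σ batch·LOI = 8.993 pbw; glass ÷ batch gives a yield of 91.75%.

Batch per 100.0 pbw glaze:
  Calcined alumina: 15.53 pbw
  Glass-grade sand: 33.15 pbw
  Orthoclase: 9.313 pbw
  Strontium carbonate: 28.12 pbw
  Nepheline syenite: 22.88 pbw
Total batch = 109.0 pbw; LOI loss = 8.993 pbw; yield = 91.75%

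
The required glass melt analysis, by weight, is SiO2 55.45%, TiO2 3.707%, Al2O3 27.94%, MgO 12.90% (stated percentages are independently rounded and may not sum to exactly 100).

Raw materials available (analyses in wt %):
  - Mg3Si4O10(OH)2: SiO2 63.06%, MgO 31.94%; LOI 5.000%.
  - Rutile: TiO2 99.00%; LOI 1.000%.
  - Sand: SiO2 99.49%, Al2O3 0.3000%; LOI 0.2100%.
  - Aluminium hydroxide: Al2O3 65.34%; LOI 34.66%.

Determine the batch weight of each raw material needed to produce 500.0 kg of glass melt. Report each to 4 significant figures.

Each numeric step runs at full precision at each step — in-progress results are shown with 4-significant-figure rounding within the worked lines. Each reported value undergoes a single rounding; the derived quantities (ignition loss, the four compositions, glass mass, the yield, totals) are rebuilt at full float precision from the batch weights on 500.0 kg of glass as written in the question or the answer.
Target masses of each oxide per 500.0 kg glass melt:
  SiO2: 55.45% × 500.0 = 277.2 kg
  TiO2: 3.707% × 500.0 = 18.54 kg
  Al2O3: 27.94% × 500.0 = 139.7 kg
  MgO: 12.90% × 500.0 = 64.50 kg
Balance tally, oxide-wise, working from each reported weight, at the basis given (sums match the target masses within answer rounding):
  SiO2: 201.9·0.6306 + 150.7·0.9949 = 277.2 kg (target 277.2 kg)
  TiO2: 18.72·0.9900 = 18.53 kg (target 18.54 kg)
  Al2O3: 150.7·0.003000 + 213.1·0.6534 = 139.7 kg (target 139.7 kg)
  MgO: 201.9·0.3194 = 64.49 kg (target 64.50 kg)
Auditing the glass mass value: whole batch net of LOI = 500.0 kg (summing oxide targets gives 500.0 kg; basis as stated: 500.0 kg — rounding explains the deltas).
Adding the batch up: Σ batch = 584.4 kg; the LOI term Σ batch·LOI equals 84.46 kg; glass ÷ batch gives a yield of 85.55%.

Batch per 500.0 kg glass melt:
  Mg3Si4O10(OH)2: 201.9 kg
  Rutile: 18.72 kg
  Sand: 150.7 kg
  Aluminium hydroxide: 213.1 kg
Total batch = 584.4 kg; LOI loss = 84.46 kg; yield = 85.55%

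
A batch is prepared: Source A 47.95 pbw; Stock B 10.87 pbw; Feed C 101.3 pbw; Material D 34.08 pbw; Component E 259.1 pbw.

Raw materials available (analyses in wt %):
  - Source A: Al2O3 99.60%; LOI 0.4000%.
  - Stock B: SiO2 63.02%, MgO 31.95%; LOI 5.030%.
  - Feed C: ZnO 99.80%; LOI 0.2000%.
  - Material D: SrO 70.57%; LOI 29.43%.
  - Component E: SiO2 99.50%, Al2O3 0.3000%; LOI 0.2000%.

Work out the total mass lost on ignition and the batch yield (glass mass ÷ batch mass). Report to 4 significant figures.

Every computation carries exact precision at each step; mid-chain values appear (rounded to 4 significant figures) on the page. A single rounding completes each reported number — derived quantities, including net glass mass, the totals, yield, LOI, five oxide percentages, are carried starting from the weights at 441.8 pbw of glass at full float precision, precisely as stated by the question or the answer.
LOI of each material in turn:
  Source A: 47.95 × 0.004000 = 0.1918 pbw
  Stock B: 10.87 × 0.05030 = 0.5468 pbw
  Feed C: 101.3 × 0.002000 = 0.2026 pbw
  Material D: 34.08 × 0.2943 = 10.03 pbw
  Component E: 259.1 × 0.002000 = 0.5182 pbw
Total LOI = 11.49 pbw
Glass = batch − LOI = 453.3 − 11.49 = 441.8 pbw

LOI loss = 11.49 pbw; glass = 441.8 pbw; yield = 97.47%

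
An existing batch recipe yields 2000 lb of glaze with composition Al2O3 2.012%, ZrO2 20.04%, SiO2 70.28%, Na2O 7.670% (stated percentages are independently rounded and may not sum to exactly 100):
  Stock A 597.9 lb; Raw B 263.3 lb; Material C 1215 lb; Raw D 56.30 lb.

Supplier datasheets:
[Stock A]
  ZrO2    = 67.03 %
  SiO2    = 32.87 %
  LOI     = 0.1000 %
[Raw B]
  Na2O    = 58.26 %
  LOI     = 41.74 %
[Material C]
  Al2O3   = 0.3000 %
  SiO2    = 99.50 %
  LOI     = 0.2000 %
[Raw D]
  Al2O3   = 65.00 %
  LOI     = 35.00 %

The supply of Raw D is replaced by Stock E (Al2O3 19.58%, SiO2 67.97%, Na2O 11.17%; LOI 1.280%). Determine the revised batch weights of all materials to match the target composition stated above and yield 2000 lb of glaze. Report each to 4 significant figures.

Every computation keeps full precision from start to finish; mid-chain values are printed (rounded to four significant digits) at each printed step. A single rounding completes each reported figure; derived quantities are recomputed at full float precision (net glass mass, totals, ignition loss, four oxide percentages, yield) from the weighed amounts at 2000 lb of glass as written in the problem or the answer.
Target masses of each oxide per 2000 lb glaze:
  Al2O3: 2.012% × 2000 = 40.24 lb
  ZrO2: 20.04% × 2000 = 400.8 lb
  SiO2: 70.28% × 2000 = 1406 lb
  Na2O: 7.670% × 2000 = 153.4 lb
Verifying the oxide balance on the weights just shown, under the basis named above (each sum matches its target mass given rounding of the digits):
  Al2O3: 1086·0.003000 + 188.9·0.1958 = 40.24 lb (target 40.24 lb)
  ZrO2: 597.9·0.6703 = 400.8 lb (target 400.8 lb)
  SiO2: 597.9·0.3287 + 1086·0.9950 + 188.9·0.6797 = 1405 lb (target 1406 lb)
  Na2O: 227.1·0.5826 + 188.9·0.1117 = 153.4 lb (target 153.4 lb)
Glass mass check: batch total minus LOI = 2000 lb (summing oxide targets gives 2000 lb; basis as stated: 2000 lb — a pure rounding effect).
Adding the batch up: Σ batch = 2100 lb; the LOI term Σ batch·LOI equals 99.98 lb; yield = glass ÷ total batch = 95.24%.

Revised batch per 2000 lb glaze:
  Stock A: 597.9 lb
  Raw B: 227.1 lb
  Material C: 1086 lb
  Stock E: 188.9 lb
Total batch = 2100 lb; LOI loss = 99.98 lb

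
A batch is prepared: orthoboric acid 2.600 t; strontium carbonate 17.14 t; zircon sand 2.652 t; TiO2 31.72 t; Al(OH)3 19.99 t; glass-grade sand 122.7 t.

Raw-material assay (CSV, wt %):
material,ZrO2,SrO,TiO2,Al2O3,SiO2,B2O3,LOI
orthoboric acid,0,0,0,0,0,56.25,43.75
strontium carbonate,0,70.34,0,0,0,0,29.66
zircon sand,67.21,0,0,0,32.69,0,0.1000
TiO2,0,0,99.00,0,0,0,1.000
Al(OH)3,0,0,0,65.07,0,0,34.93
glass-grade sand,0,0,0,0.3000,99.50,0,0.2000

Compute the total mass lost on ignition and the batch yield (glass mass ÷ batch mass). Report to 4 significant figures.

The intermediate values appear rounded to four significant digits as written; full precision is maintained from first step to last. Each reported number undergoes a single rounding; derived quantities, including the totals, glass mass, six oxide percentages, yield, LOI, are carried from the batch weights per 183.0 t of glass in full float precision, exactly as shown in problem or answer.
Each material's LOI contribution:
  orthoboric acid: 2.600 × 0.4375 = 1.137 t
  strontium carbonate: 17.14 × 0.2966 = 5.084 t
  zircon sand: 2.652 × 0.001000 = 0.002652 t
  TiO2: 31.72 × 0.01000 = 0.3172 t
  Al(OH)3: 19.99 × 0.3493 = 6.983 t
  glass-grade sand: 122.7 × 0.002000 = 0.2454 t
Total LOI = 13.77 t
Glass = batch − LOI = 196.8 − 13.77 = 183.0 t

LOI loss = 13.77 t; glass = 183.0 t; yield = 93.00%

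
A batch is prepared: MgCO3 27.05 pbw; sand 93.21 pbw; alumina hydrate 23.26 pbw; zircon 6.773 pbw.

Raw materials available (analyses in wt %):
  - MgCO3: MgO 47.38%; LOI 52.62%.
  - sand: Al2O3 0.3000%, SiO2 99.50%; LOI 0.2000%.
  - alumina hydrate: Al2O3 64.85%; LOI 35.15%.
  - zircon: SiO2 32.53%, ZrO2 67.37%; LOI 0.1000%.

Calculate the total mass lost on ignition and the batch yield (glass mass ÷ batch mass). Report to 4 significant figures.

The whole derivation holds full float precision at every stage; the intermediate values are shown (rounded to four significant digits) when written out; every reported number takes just one rounding. Derived quantities are rebuilt in full float precision (four oxide percentages, glass mass, totals, ignition loss, yield) using the weight values for 127.7 pbw of glass, as quoted within question or answer.
Material-by-material LOI:
  MgCO3: 27.05 × 0.5262 = 14.23 pbw
  sand: 93.21 × 0.002000 = 0.1864 pbw
  alumina hydrate: 23.26 × 0.3515 = 8.176 pbw
  zircon: 6.773 × 0.001000 = 0.006773 pbw
Total LOI = 22.60 pbw
Glass = batch − LOI = 150.3 − 22.60 = 127.7 pbw

LOI loss = 22.60 pbw; glass = 127.7 pbw; yield = 84.96%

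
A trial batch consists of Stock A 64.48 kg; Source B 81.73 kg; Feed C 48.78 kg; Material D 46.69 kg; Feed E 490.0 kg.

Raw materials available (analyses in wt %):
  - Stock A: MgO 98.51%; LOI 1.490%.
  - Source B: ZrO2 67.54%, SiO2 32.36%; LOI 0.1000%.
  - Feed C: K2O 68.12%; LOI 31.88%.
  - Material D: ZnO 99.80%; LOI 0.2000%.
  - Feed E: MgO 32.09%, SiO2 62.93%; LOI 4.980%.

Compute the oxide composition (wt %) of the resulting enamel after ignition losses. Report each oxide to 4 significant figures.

Mid-chain values are displayed with 4-significant-figure rounding when written out — all arithmetic maintains exact precision through the solve — a single rounding yields every reported result. Derived quantities are re-derived at exact precision (glass mass, ignition loss, yield, five oxide percentages, totals) starting from the weights at 690.6 kg of glass, exactly as printed in either problem or answer.
Oxide masses out of the charge:
  MgO: 64.48·0.9851 + 490.0·0.3209 = 220.8 kg
  ZrO2: 81.73·0.6754 = 55.20 kg
  ZnO: 46.69·0.9980 = 46.60 kg
  K2O: 48.78·0.6812 = 33.23 kg
  SiO2: 81.73·0.3236 + 490.0·0.6293 = 334.8 kg
LOI: 64.48·0.01490 + 81.73·0.001000 + 48.78·0.3188 + 46.69·0.002000 + 490.0·0.04980 = 41.09 kg
The glass mass, total less LOI, = 731.7 − 41.09 = 690.6 kg (equal to the oxide-mass sum)
wt % = 100 × oxide mass / glass mass

Glass mass = 690.6 kg (batch 731.7 − LOI 41.09).
Composition: MgO 31.97%, ZrO2 7.993%, ZnO 6.747%, K2O 4.812%, SiO2 48.48%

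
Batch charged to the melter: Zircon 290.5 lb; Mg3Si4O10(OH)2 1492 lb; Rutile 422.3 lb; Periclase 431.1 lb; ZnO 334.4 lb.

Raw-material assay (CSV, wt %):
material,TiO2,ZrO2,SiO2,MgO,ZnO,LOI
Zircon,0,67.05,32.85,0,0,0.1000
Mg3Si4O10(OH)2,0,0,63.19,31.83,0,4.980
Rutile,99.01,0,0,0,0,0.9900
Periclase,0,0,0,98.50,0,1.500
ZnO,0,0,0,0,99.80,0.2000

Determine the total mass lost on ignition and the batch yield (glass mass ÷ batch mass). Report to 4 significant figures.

Each numeric step maintains full precision through every step. Mid-chain values are printed (rounded to 4 significant digits) on the page. A single rounding produces each reported number; all derived quantities (ignition loss, the yield, glass mass, totals, the five compositions) are computed at full precision using the weight values at 2884 lb of glass as they appear in the problem or the answer.
Each material's LOI contribution:
  Zircon: 290.5 × 0.001000 = 0.2905 lb
  Mg3Si4O10(OH)2: 1492 × 0.04980 = 74.30 lb
  Rutile: 422.3 × 0.009900 = 4.181 lb
  Periclase: 431.1 × 0.01500 = 6.466 lb
  ZnO: 334.4 × 0.002000 = 0.6688 lb
Total LOI = 85.91 lb
Glass = batch − LOI = 2970 − 85.91 = 2884 lb

LOI loss = 85.91 lb; glass = 2884 lb; yield = 97.11%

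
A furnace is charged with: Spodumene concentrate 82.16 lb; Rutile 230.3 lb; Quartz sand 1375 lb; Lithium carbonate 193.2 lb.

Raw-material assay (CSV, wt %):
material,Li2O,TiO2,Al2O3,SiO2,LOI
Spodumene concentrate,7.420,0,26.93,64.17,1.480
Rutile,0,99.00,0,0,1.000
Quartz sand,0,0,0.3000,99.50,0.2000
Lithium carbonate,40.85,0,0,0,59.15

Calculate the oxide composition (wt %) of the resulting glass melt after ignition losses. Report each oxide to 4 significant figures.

Glass mass = 1760 lb (batch 1881 − LOI 120.5).
Composition: Li2O 4.830%, TiO2 12.95%, Al2O3 1.491%, SiO2 80.72%

Mid-chain values are shown rounded to four significant digits within the worked lines; every computation maintains exact precision at every stage. A single rounding completes every reported number — the derived quantities, which include totals, net glass mass, the yield, LOI, the four compositions, are recomputed in full float precision, as quoted within the problem or answer text, from the batch weights at 1760 lb of glass.
Delivered oxide masses:
  Li2O: 82.16·0.07420 + 193.2·0.4085 = 85.02 lb
  TiO2: 230.3·0.9900 = 228.0 lb
  Al2O3: 82.16·0.2693 + 1375·0.003000 = 26.25 lb
  SiO2: 82.16·0.6417 + 1375·0.9950 = 1421 lb
LOI: 82.16·0.01480 + 230.3·0.01000 + 1375·0.002000 + 193.2·0.5915 = 120.5 lb
Net of LOI, the glass mass = 1881 − 120.5 = 1760 lb (matching Σ of the oxides)
percent share: oxide ÷ glass, ×100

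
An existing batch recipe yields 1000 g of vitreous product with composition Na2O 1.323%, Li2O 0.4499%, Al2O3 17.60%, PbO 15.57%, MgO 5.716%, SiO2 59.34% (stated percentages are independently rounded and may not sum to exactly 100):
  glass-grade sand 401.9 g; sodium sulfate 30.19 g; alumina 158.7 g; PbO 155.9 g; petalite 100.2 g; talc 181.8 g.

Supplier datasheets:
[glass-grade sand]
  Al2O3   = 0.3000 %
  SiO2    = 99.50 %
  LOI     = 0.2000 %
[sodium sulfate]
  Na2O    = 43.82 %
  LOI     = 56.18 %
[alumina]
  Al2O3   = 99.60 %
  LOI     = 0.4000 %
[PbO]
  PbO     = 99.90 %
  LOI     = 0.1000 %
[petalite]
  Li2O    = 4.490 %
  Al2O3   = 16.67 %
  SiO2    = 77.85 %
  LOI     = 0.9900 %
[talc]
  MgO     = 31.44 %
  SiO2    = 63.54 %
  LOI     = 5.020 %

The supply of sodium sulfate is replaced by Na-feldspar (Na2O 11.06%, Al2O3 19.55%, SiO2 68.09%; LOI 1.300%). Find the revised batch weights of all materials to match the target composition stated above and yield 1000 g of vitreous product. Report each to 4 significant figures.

Intermediates appear with 4-significant-figure rounding as written; all internal work keeps full precision in every operation — a single rounding finalizes every reported number — the derived quantities, which include glass mass, the totals, yield, the six compositions, LOI, are recomputed at full precision, as given in the question or the answer, using the weight values for 1000 g of glass.
Per-oxide target masses for 1000 g vitreous product:
  Na2O: 1.323% × 1000 = 13.23 g
  Li2O: 0.4499% × 1000 = 4.499 g
  Al2O3: 17.60% × 1000 = 176.0 g
  PbO: 15.57% × 1000 = 155.7 g
  MgO: 5.716% × 1000 = 57.16 g
  SiO2: 59.34% × 1000 = 593.4 g
Per-oxide balance check on the weights just shown, under the basis named above (summed amounts equal target values modulo rounding of the values):
  Na2O: 119.6·0.1106 = 13.23 g (target 13.23 g)
  Li2O: 100.2·0.04490 = 4.499 g (target 4.499 g)
  Al2O3: 320.0·0.003000 + 119.6·0.1955 + 135.5·0.9960 + 100.2·0.1667 = 176.0 g (target 176.0 g)
  PbO: 155.9·0.9990 = 155.7 g (target 155.7 g)
  MgO: 181.8·0.3144 = 57.16 g (target 57.16 g)
  SiO2: 320.0·0.9950 + 119.6·0.6809 + 100.2·0.7785 + 181.8·0.6354 = 593.4 g (target 593.4 g)
The glass-mass cross-check: total batch − LOI = 1000 g (the targets, summed, come to 1000 g; versus the stated basis of 1000 g — gaps are rounding artifacts).
Total batch = Σ batch = 1013 g; LOI removed, Σ of batch·LOI: 13.01 g; glass ÷ batch gives a yield of 98.72%.

Revised batch per 1000 g vitreous product:
  glass-grade sand: 320.0 g
  Na-feldspar: 119.6 g
  alumina: 135.5 g
  PbO: 155.9 g
  petalite: 100.2 g
  talc: 181.8 g
Total batch = 1013 g; LOI loss = 13.01 g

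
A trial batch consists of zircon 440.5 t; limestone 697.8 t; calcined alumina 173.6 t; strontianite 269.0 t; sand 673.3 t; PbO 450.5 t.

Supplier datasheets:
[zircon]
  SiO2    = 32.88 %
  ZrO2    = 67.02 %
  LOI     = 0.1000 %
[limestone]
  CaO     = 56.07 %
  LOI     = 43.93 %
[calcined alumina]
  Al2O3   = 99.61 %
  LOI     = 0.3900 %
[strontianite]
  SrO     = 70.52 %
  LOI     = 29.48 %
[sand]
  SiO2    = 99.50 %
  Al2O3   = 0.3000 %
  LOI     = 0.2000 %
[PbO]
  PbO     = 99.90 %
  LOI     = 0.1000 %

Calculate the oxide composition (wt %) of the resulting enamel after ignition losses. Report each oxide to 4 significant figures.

Glass mass = 2316 t (batch 2705 − LOI 388.8).
Composition: PbO 19.43%, SiO2 35.18%, Al2O3 7.554%, SrO 8.191%, ZrO2 12.75%, CaO 16.89%

The working math maintains full float precision through the solve; intermediates are displayed, with 4-significant-figure rounding, in the printout. Exactly one rounding lands on every reported result. The derived quantities (glass mass, the yield, the totals, six oxide percentages, ignition loss) are recomputed using the weight values at 2316 t of glass in full float precision, precisely as stated by the problem or the answer.
Mass of each oxide from the mix:
  PbO: 450.5·0.9990 = 450.0 t
  SiO2: 440.5·0.3288 + 673.3·0.9950 = 814.8 t
  Al2O3: 173.6·0.9961 + 673.3·0.003000 = 174.9 t
  SrO: 269.0·0.7052 = 189.7 t
  ZrO2: 440.5·0.6702 = 295.2 t
  CaO: 697.8·0.5607 = 391.3 t
LOI: 440.5·0.001000 + 697.8·0.4393 + 173.6·0.003900 + 269.0·0.2948 + 673.3·0.002000 + 450.5·0.001000 = 388.8 t
Net of LOI, the glass mass = 2705 − 388.8 = 2316 t (the oxide masses sum to this)
percent share: oxide ÷ glass, ×100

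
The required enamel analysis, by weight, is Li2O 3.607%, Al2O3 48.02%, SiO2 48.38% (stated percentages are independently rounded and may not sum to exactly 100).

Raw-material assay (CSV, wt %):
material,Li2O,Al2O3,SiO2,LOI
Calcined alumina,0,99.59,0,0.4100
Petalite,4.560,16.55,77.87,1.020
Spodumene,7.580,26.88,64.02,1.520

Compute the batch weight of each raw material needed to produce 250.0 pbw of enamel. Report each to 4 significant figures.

Every computation keeps full precision end to end. Mid-chain values are printed, rounded to 4 significant figures, in the printout — every reported value includes exactly one rounding. All derived quantities are rebuilt from the weighed amounts at 250.0 pbw of glass at full precision (yield, totals, three oxide percentages, glass mass, LOI) exactly as printed in question or answer.
Target masses of each oxide per 250.0 pbw enamel:
  Li2O: 3.607% × 250.0 = 9.018 pbw
  Al2O3: 48.02% × 250.0 = 120.0 pbw
  SiO2: 48.38% × 250.0 = 121.0 pbw
Per-oxide balance check with the batch weights as given, for the quoted basis mass (oxide sums agree with the targets within answer rounding):
  Li2O: 113.8·0.04560 + 50.50·0.07580 = 9.017 pbw (target 9.018 pbw)
  Al2O3: 88.00·0.9959 + 113.8·0.1655 + 50.50·0.2688 = 120.0 pbw (target 120.0 pbw)
  SiO2: 113.8·0.7787 + 50.50·0.6402 = 120.9 pbw (target 121.0 pbw)
Glass-mass bookkeeping: whole batch net of LOI = 250.0 pbw (oxide target masses add up to 250.0 pbw; stated basis 250.0 pbw — gaps are rounding artifacts).
Adding the batch up: Σ batch = 252.3 pbw; loss to ignition Σ batch·LOI = 2.289 pbw; as yield: glass ÷ batch → 99.09%.

Batch per 250.0 pbw enamel:
  Calcined alumina: 88.00 pbw
  Petalite: 113.8 pbw
  Spodumene: 50.50 pbw
Total batch = 252.3 pbw; LOI loss = 2.289 pbw; yield = 99.09%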